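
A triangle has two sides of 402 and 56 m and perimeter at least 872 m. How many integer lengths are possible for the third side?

Triangle inequality: 346 < x < 458. Perimeter ≥ 872 gives x ≥ 872 − 402 − 56 = 414.
So 414 ≤ x < 458; integers 414 through 457: 44 values.

44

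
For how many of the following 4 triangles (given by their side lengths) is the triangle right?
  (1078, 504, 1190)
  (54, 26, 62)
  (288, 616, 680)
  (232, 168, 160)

3

(1078,504,1190): 504²+1078² = 1416100 = 1190² → right
(54,26,62): 26²+54² = 3592 < 3844 = 62² → obtuse
(288,616,680): 288²+616² = 462400 = 680² → right
(232,168,160): 160²+168² = 53824 = 232² → right
3 of the 4 are right.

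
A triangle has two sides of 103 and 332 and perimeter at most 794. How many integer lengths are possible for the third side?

Triangle inequality: 229 < x < 435. Perimeter ≤ 794 gives x ≤ 794 − 103 − 332 = 359.
So 229 < x ≤ 359; integers 230 through 359: 130 values.

130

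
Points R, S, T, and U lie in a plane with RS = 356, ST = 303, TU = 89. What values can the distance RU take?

The maximum is all hops collinear in one direction: 356 + 303 + 89 = 748.
The longest hop is 356; the others sum to 392. Since 356 ≤ 392, the path can fold back on itself completely, so the minimum distance is 0.

0 ≤ RU ≤ 748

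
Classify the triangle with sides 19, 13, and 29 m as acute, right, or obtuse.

Compare the square of the longest side to the sum of squares of the other two: 13² + 19² = 530 < 841 = 29².

obtuse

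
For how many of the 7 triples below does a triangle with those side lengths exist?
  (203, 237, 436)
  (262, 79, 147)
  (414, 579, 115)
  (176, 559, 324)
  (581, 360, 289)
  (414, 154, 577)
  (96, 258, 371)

(203,237,436): 203+237 > 436 → valid
(79,147,262): 79+147 ≤ 262 → not valid
(115,414,579): 115+414 ≤ 579 → not valid
(176,324,559): 176+324 ≤ 559 → not valid
(289,360,581): 289+360 > 581 → valid
(154,414,577): 154+414 ≤ 577 → not valid
(96,258,371): 96+258 ≤ 371 → not valid
2 of the 7 triples form a triangle.

2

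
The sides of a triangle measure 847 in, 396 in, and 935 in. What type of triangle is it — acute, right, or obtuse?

Compare the square of the longest side to the sum of squares of the other two: 396² + 847² = 874225 = 935².

right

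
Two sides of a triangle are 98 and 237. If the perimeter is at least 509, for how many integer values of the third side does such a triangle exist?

Triangle inequality: 139 < x < 335. Perimeter ≥ 509 gives x ≥ 509 − 98 − 237 = 174.
So 174 ≤ x < 335; integers 174 through 334: 161 values.

161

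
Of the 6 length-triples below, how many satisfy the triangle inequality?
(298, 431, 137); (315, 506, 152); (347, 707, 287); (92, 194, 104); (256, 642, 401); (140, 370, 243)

(137,298,431): 137+298 > 431 → valid
(152,315,506): 152+315 ≤ 506 → not valid
(287,347,707): 287+347 ≤ 707 → not valid
(92,104,194): 92+104 > 194 → valid
(256,401,642): 256+401 > 642 → valid
(140,243,370): 140+243 > 370 → valid
4 of the 6 triples form a triangle.

4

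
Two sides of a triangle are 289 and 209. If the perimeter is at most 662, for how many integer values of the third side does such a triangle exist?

Triangle inequality: 80 < x < 498. Perimeter ≤ 662 gives x ≤ 662 − 289 − 209 = 164.
So 80 < x ≤ 164; integers 81 through 164: 84 values.

84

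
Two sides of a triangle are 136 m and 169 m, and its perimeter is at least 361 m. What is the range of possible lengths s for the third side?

56 ≤ s < 305 m

Triangle inequality alone gives 33 < s < 305.
The perimeter condition gives s ≥ 361 − 136 − 169 = 56.
Intersecting the two: 56 ≤ s < 305.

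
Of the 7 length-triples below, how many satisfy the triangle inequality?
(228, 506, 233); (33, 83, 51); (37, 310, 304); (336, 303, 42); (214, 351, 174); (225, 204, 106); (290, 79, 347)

6

(228,233,506): 228+233 ≤ 506 → not valid
(33,51,83): 33+51 > 83 → valid
(37,304,310): 37+304 > 310 → valid
(42,303,336): 42+303 > 336 → valid
(174,214,351): 174+214 > 351 → valid
(106,204,225): 106+204 > 225 → valid
(79,290,347): 79+290 > 347 → valid
6 of the 7 triples form a triangle.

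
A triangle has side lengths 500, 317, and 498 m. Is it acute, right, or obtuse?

Compare the square of the longest side to the sum of squares of the other two: 317² + 498² = 348493 > 250000 = 500².

acute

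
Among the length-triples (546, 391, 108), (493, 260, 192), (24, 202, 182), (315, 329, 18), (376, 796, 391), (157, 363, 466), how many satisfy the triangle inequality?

(108,391,546): 108+391 ≤ 546 → not valid
(192,260,493): 192+260 ≤ 493 → not valid
(24,182,202): 24+182 > 202 → valid
(18,315,329): 18+315 > 329 → valid
(376,391,796): 376+391 ≤ 796 → not valid
(157,363,466): 157+363 > 466 → valid
3 of the 6 triples form a triangle.

3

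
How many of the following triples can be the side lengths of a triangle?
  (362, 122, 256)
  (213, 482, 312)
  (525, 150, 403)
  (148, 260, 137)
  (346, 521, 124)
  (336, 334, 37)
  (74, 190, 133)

6

(122,256,362): 122+256 > 362 → valid
(213,312,482): 213+312 > 482 → valid
(150,403,525): 150+403 > 525 → valid
(137,148,260): 137+148 > 260 → valid
(124,346,521): 124+346 ≤ 521 → not valid
(37,334,336): 37+334 > 336 → valid
(74,133,190): 74+133 > 190 → valid
6 of the 7 triples form a triangle.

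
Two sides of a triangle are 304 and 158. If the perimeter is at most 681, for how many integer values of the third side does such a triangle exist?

73

Triangle inequality: 146 < x < 462. Perimeter ≤ 681 gives x ≤ 681 − 304 − 158 = 219.
So 146 < x ≤ 219; integers 147 through 219: 73 values.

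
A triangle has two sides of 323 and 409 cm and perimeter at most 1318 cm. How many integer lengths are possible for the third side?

500

Triangle inequality: 86 < x < 732. Perimeter ≤ 1318 gives x ≤ 1318 − 323 − 409 = 586.
So 86 < x ≤ 586; integers 87 through 586: 500 values.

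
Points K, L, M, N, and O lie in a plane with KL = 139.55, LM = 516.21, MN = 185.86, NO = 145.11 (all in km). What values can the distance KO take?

45.69 ≤ KO ≤ 986.73 km

The maximum is all hops collinear in one direction: 139.55 + 516.21 + 185.86 + 145.11 = 986.73.
The longest hop is 516.21; the others sum to 470.52. Folding the others back against it leaves at least 516.21 − 470.52 = 45.69.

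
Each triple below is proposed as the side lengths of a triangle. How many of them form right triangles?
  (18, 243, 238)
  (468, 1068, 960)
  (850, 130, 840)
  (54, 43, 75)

2

(18,243,238): 18²+238² = 56968 < 59049 = 243² → obtuse
(468,1068,960): 468²+960² = 1140624 = 1068² → right
(850,130,840): 130²+840² = 722500 = 850² → right
(54,43,75): 43²+54² = 4765 < 5625 = 75² → obtuse
2 of the 4 are right.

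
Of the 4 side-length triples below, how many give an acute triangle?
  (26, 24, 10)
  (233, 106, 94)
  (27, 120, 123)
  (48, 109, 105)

(26,24,10): 10²+24² = 676 = 26² → right
(233,106,94): 94+106 ≤ 233, not a triangle
(27,120,123): 27²+120² = 15129 = 123² → right
(48,109,105): 48²+105² = 13329 > 11881 = 109² → acute
1 of the 4 is acute.

1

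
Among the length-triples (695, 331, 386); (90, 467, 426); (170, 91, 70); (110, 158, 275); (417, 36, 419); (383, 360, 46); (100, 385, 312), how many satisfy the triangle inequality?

5

(331,386,695): 331+386 > 695 → valid
(90,426,467): 90+426 > 467 → valid
(70,91,170): 70+91 ≤ 170 → not valid
(110,158,275): 110+158 ≤ 275 → not valid
(36,417,419): 36+417 > 419 → valid
(46,360,383): 46+360 > 383 → valid
(100,312,385): 100+312 > 385 → valid
5 of the 7 triples form a triangle.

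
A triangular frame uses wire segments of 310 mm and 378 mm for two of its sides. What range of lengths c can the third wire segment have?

68 < c < 688

By the triangle inequality, c must be less than 310 + 378 = 688 and greater than |310 − 378| = 68.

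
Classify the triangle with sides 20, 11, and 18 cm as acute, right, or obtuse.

acute

Compare the square of the longest side to the sum of squares of the other two: 11² + 18² = 445 > 400 = 20².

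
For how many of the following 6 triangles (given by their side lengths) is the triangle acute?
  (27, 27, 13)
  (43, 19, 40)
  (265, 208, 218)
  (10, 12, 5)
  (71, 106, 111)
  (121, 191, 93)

4

(27,27,13): 13²+27² = 898 > 729 = 27² → acute
(43,19,40): 19²+40² = 1961 > 1849 = 43² → acute
(265,208,218): 208²+218² = 90788 > 70225 = 265² → acute
(10,12,5): 5²+10² = 125 < 144 = 12² → obtuse
(71,106,111): 71²+106² = 16277 > 12321 = 111² → acute
(121,191,93): 93²+121² = 23290 < 36481 = 191² → obtuse
4 of the 6 are acute.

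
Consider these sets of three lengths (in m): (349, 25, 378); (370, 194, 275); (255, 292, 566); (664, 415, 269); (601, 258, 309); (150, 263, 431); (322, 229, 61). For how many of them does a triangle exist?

(25,349,378): 25+349 ≤ 378 → not valid
(194,275,370): 194+275 > 370 → valid
(255,292,566): 255+292 ≤ 566 → not valid
(269,415,664): 269+415 > 664 → valid
(258,309,601): 258+309 ≤ 601 → not valid
(150,263,431): 150+263 ≤ 431 → not valid
(61,229,322): 61+229 ≤ 322 → not valid
2 of the 7 triples form a triangle.

2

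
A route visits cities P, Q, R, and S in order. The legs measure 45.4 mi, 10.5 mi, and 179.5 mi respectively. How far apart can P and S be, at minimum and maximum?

123.6 ≤ PS ≤ 235.4 mi

The maximum is all hops collinear in one direction: 45.4 + 10.5 + 179.5 = 235.4.
The longest hop is 179.5; the others sum to 55.9. Folding the others back against it leaves at least 179.5 − 55.9 = 123.6.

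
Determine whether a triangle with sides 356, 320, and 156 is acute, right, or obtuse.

Compare the square of the longest side to the sum of squares of the other two: 156² + 320² = 126736 = 356².

right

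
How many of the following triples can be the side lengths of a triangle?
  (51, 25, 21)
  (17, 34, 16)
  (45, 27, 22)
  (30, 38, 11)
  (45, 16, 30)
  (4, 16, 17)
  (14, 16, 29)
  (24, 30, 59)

(21,25,51): 21+25 ≤ 51 → not valid
(16,17,34): 16+17 ≤ 34 → not valid
(22,27,45): 22+27 > 45 → valid
(11,30,38): 11+30 > 38 → valid
(16,30,45): 16+30 > 45 → valid
(4,16,17): 4+16 > 17 → valid
(14,16,29): 14+16 > 29 → valid
(24,30,59): 24+30 ≤ 59 → not valid
5 of the 8 triples form a triangle.

5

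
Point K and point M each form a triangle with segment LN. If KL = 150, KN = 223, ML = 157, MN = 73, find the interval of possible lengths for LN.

84 < LN < 230

From triangle KLN: |150 − 223| < LN < 150 + 223, i.e. 73 < LN < 373.
From triangle MLN: 84 < LN < 230.
Both must hold, so LN lies in the intersection.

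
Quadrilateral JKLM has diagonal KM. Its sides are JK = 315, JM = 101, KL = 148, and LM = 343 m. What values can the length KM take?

214 < KM < 416

From triangle JKM: |315 − 101| < KM < 315 + 101, i.e. 214 < KM < 416.
From triangle LKM: 195 < KM < 491.
Both must hold, so KM lies in the intersection.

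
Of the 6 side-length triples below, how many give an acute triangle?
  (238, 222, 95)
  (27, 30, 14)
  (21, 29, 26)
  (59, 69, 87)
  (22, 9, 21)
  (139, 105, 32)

5

(238,222,95): 95²+222² = 58309 > 56644 = 238² → acute
(27,30,14): 14²+27² = 925 > 900 = 30² → acute
(21,29,26): 21²+26² = 1117 > 841 = 29² → acute
(59,69,87): 59²+69² = 8242 > 7569 = 87² → acute
(22,9,21): 9²+21² = 522 > 484 = 22² → acute
(139,105,32): 32+105 ≤ 139, not a triangle
5 of the 6 are acute.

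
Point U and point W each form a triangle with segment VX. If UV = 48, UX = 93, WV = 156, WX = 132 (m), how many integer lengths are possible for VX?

From triangle UVX: 45 < VX < 141.
From triangle WVX: 24 < VX < 288.
Intersection: 45 < VX < 141, so integers 46 through 140: 95 values.

95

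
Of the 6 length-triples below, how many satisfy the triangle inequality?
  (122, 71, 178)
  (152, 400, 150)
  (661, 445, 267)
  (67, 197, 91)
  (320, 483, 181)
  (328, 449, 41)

(71,122,178): 71+122 > 178 → valid
(150,152,400): 150+152 ≤ 400 → not valid
(267,445,661): 267+445 > 661 → valid
(67,91,197): 67+91 ≤ 197 → not valid
(181,320,483): 181+320 > 483 → valid
(41,328,449): 41+328 ≤ 449 → not valid
3 of the 6 triples form a triangle.

3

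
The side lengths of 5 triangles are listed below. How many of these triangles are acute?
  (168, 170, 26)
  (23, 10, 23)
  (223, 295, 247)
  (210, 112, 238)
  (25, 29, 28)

(168,170,26): 26²+168² = 28900 = 170² → right
(23,10,23): 10²+23² = 629 > 529 = 23² → acute
(223,295,247): 223²+247² = 110738 > 87025 = 295² → acute
(210,112,238): 112²+210² = 56644 = 238² → right
(25,29,28): 25²+28² = 1409 > 841 = 29² → acute
3 of the 5 are acute.

3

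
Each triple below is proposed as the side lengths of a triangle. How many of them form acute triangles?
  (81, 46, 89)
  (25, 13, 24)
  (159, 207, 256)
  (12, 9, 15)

3

(81,46,89): 46²+81² = 8677 > 7921 = 89² → acute
(25,13,24): 13²+24² = 745 > 625 = 25² → acute
(159,207,256): 159²+207² = 68130 > 65536 = 256² → acute
(12,9,15): 9²+12² = 225 = 15² → right
3 of the 4 are acute.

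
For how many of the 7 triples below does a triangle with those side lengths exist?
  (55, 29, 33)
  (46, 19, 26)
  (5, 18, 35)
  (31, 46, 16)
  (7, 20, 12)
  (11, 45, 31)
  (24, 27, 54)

(29,33,55): 29+33 > 55 → valid
(19,26,46): 19+26 ≤ 46 → not valid
(5,18,35): 5+18 ≤ 35 → not valid
(16,31,46): 16+31 > 46 → valid
(7,12,20): 7+12 ≤ 20 → not valid
(11,31,45): 11+31 ≤ 45 → not valid
(24,27,54): 24+27 ≤ 54 → not valid
2 of the 7 triples form a triangle.

2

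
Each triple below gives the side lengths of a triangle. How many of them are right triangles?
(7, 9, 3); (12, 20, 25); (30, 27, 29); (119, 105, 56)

(7,9,3): 3²+7² = 58 < 81 = 9² → obtuse
(12,20,25): 12²+20² = 544 < 625 = 25² → obtuse
(30,27,29): 27²+29² = 1570 > 900 = 30² → acute
(119,105,56): 56²+105² = 14161 = 119² → right
1 of the 4 is right.

1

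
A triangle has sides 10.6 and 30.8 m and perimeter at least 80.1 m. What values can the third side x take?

38.7 ≤ x < 41.4 m

Triangle inequality alone gives 20.2 < x < 41.4.
The perimeter condition gives x ≥ 80.1 − 10.6 − 30.8 = 38.7.
Intersecting the two: 38.7 ≤ x < 41.4.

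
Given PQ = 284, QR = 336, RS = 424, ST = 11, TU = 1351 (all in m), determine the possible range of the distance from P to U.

The maximum is all hops collinear in one direction: 284 + 336 + 424 + 11 + 1351 = 2406.
The longest hop is 1351; the others sum to 1055. Folding the others back against it leaves at least 1351 − 1055 = 296.

296 ≤ PU ≤ 2406 m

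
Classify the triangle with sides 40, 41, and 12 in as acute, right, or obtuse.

Compare the square of the longest side to the sum of squares of the other two: 12² + 40² = 1744 > 1681 = 41².

acute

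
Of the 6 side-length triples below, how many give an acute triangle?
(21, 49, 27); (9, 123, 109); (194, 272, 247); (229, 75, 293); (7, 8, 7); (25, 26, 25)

(21,49,27): 21+27 ≤ 49, not a triangle
(9,123,109): 9+109 ≤ 123, not a triangle
(194,272,247): 194²+247² = 98645 > 73984 = 272² → acute
(229,75,293): 75²+229² = 58066 < 85849 = 293² → obtuse
(7,8,7): 7²+7² = 98 > 64 = 8² → acute
(25,26,25): 25²+25² = 1250 > 676 = 26² → acute
3 of the 6 are acute.

3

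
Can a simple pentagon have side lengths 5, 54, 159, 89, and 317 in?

For a pentagon, each side must be shorter than the sum of the others.
Here the longest side is 317, but the remaining 4 sides sum to only 307.

No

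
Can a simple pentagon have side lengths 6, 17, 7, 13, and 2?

A pentagon exists iff every side is shorter than the sum of the others — equivalently, the longest side is less than the sum of the rest.
Longest side 17 < 28 (sum of the remaining 4), so yes.

Yes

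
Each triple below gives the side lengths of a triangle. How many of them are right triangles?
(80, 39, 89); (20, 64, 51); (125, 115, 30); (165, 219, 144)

2

(80,39,89): 39²+80² = 7921 = 89² → right
(20,64,51): 20²+51² = 3001 < 4096 = 64² → obtuse
(125,115,30): 30²+115² = 14125 < 15625 = 125² → obtuse
(165,219,144): 144²+165² = 47961 = 219² → right
2 of the 4 are right.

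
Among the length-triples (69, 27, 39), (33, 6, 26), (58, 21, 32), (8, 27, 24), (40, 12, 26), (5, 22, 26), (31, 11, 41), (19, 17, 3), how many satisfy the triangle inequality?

(27,39,69): 27+39 ≤ 69 → not valid
(6,26,33): 6+26 ≤ 33 → not valid
(21,32,58): 21+32 ≤ 58 → not valid
(8,24,27): 8+24 > 27 → valid
(12,26,40): 12+26 ≤ 40 → not valid
(5,22,26): 5+22 > 26 → valid
(11,31,41): 11+31 > 41 → valid
(3,17,19): 3+17 > 19 → valid
4 of the 8 triples form a triangle.

4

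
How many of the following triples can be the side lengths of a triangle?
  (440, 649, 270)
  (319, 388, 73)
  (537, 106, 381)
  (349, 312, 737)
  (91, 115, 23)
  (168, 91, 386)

2

(270,440,649): 270+440 > 649 → valid
(73,319,388): 73+319 > 388 → valid
(106,381,537): 106+381 ≤ 537 → not valid
(312,349,737): 312+349 ≤ 737 → not valid
(23,91,115): 23+91 ≤ 115 → not valid
(91,168,386): 91+168 ≤ 386 → not valid
2 of the 6 triples form a triangle.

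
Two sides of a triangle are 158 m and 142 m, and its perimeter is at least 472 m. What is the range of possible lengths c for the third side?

Triangle inequality alone gives 16 < c < 300.
The perimeter condition gives c ≥ 472 − 158 − 142 = 172.
Intersecting the two: 172 ≤ c < 300.

172 ≤ c < 300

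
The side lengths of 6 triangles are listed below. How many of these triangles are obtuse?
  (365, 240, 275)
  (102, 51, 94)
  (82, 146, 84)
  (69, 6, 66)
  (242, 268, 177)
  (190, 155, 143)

2

(365,240,275): 240²+275² = 133225 = 365² → right
(102,51,94): 51²+94² = 11437 > 10404 = 102² → acute
(82,146,84): 82²+84² = 13780 < 21316 = 146² → obtuse
(69,6,66): 6²+66² = 4392 < 4761 = 69² → obtuse
(242,268,177): 177²+242² = 89893 > 71824 = 268² → acute
(190,155,143): 143²+155² = 44474 > 36100 = 190² → acute
2 of the 6 are obtuse.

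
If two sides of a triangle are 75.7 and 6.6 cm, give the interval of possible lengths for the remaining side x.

69.1 < x < 82.3 (cm)

By the triangle inequality, x must be less than 75.7 + 6.6 = 82.3 and greater than |75.7 − 6.6| = 69.1.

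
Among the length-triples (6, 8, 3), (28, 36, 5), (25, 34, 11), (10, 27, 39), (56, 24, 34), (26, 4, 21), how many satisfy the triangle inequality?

(3,6,8): 3+6 > 8 → valid
(5,28,36): 5+28 ≤ 36 → not valid
(11,25,34): 11+25 > 34 → valid
(10,27,39): 10+27 ≤ 39 → not valid
(24,34,56): 24+34 > 56 → valid
(4,21,26): 4+21 ≤ 26 → not valid
3 of the 6 triples form a triangle.

3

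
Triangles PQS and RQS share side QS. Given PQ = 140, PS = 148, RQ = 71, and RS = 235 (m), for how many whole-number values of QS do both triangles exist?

From triangle PQS: 8 < QS < 288.
From triangle RQS: 164 < QS < 306.
Intersection: 164 < QS < 288, so integers 165 through 287: 123 values.

123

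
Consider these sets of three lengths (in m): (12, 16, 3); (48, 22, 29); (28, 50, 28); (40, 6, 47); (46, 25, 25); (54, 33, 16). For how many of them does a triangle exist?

(3,12,16): 3+12 ≤ 16 → not valid
(22,29,48): 22+29 > 48 → valid
(28,28,50): 28+28 > 50 → valid
(6,40,47): 6+40 ≤ 47 → not valid
(25,25,46): 25+25 > 46 → valid
(16,33,54): 16+33 ≤ 54 → not valid
3 of the 6 triples form a triangle.

3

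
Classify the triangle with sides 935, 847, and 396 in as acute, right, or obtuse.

Compare the square of the longest side to the sum of squares of the other two: 396² + 847² = 874225 = 935².

right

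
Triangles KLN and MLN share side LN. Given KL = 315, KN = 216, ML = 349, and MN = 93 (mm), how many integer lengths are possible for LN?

185

From triangle KLN: 99 < LN < 531.
From triangle MLN: 256 < LN < 442.
Intersection: 256 < LN < 442, so integers 257 through 441: 185 values.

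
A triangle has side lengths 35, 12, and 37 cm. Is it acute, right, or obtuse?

right

Compare the square of the longest side to the sum of squares of the other two: 12² + 35² = 1369 = 37².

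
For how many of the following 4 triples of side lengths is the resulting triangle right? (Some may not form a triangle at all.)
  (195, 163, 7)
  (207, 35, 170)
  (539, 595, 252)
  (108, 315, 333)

(195,163,7): 7+163 ≤ 195, not a triangle
(207,35,170): 35+170 ≤ 207, not a triangle
(539,595,252): 252²+539² = 354025 = 595² → right
(108,315,333): 108²+315² = 110889 = 333² → right
2 of the 4 are right.

2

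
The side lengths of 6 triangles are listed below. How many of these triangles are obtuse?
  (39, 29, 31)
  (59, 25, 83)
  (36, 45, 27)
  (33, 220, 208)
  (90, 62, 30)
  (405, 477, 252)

(39,29,31): 29²+31² = 1802 > 1521 = 39² → acute
(59,25,83): 25²+59² = 4106 < 6889 = 83² → obtuse
(36,45,27): 27²+36² = 2025 = 45² → right
(33,220,208): 33²+208² = 44353 < 48400 = 220² → obtuse
(90,62,30): 30²+62² = 4744 < 8100 = 90² → obtuse
(405,477,252): 252²+405² = 227529 = 477² → right
3 of the 6 are obtuse.

3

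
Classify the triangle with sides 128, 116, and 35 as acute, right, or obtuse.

Compare the square of the longest side to the sum of squares of the other two: 35² + 116² = 14681 < 16384 = 128².

obtuse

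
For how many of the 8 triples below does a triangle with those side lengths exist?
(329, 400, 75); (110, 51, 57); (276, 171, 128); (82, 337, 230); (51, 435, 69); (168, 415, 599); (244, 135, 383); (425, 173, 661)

(75,329,400): 75+329 > 400 → valid
(51,57,110): 51+57 ≤ 110 → not valid
(128,171,276): 128+171 > 276 → valid
(82,230,337): 82+230 ≤ 337 → not valid
(51,69,435): 51+69 ≤ 435 → not valid
(168,415,599): 168+415 ≤ 599 → not valid
(135,244,383): 135+244 ≤ 383 → not valid
(173,425,661): 173+425 ≤ 661 → not valid
2 of the 8 triples form a triangle.

2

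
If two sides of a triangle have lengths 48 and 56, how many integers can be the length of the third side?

95

The third side lies in the open interval (8, 104).
Integers from 9 to 103 inclusive: 103 − 9 + 1 = 95.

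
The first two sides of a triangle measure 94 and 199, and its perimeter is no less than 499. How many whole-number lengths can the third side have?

87

Triangle inequality: 105 < x < 293. Perimeter ≥ 499 gives x ≥ 499 − 94 − 199 = 206.
So 206 ≤ x < 293; integers 206 through 292: 87 values.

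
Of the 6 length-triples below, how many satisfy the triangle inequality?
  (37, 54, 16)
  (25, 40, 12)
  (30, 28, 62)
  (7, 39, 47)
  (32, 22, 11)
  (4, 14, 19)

1

(16,37,54): 16+37 ≤ 54 → not valid
(12,25,40): 12+25 ≤ 40 → not valid
(28,30,62): 28+30 ≤ 62 → not valid
(7,39,47): 7+39 ≤ 47 → not valid
(11,22,32): 11+22 > 32 → valid
(4,14,19): 4+14 ≤ 19 → not valid
1 of the 6 triples forms a triangle.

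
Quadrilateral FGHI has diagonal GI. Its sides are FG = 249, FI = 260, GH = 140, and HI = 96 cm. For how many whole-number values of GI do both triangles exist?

191

From triangle FGI: 11 < GI < 509.
From triangle HGI: 44 < GI < 236.
Intersection: 44 < GI < 236, so integers 45 through 235: 191 values.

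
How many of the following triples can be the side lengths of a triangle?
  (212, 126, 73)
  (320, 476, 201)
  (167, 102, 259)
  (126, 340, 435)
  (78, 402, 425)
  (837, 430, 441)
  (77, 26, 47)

(73,126,212): 73+126 ≤ 212 → not valid
(201,320,476): 201+320 > 476 → valid
(102,167,259): 102+167 > 259 → valid
(126,340,435): 126+340 > 435 → valid
(78,402,425): 78+402 > 425 → valid
(430,441,837): 430+441 > 837 → valid
(26,47,77): 26+47 ≤ 77 → not valid
5 of the 7 triples form a triangle.

5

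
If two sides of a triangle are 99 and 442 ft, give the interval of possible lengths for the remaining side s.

343 < s < 541 (ft)

By the triangle inequality, s must be less than 99 + 442 = 541 and greater than |99 − 442| = 343.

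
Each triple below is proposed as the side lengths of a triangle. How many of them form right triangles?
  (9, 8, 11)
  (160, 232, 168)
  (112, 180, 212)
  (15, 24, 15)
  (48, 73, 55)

(9,8,11): 8²+9² = 145 > 121 = 11² → acute
(160,232,168): 160²+168² = 53824 = 232² → right
(112,180,212): 112²+180² = 44944 = 212² → right
(15,24,15): 15²+15² = 450 < 576 = 24² → obtuse
(48,73,55): 48²+55² = 5329 = 73² → right
3 of the 5 are right.

3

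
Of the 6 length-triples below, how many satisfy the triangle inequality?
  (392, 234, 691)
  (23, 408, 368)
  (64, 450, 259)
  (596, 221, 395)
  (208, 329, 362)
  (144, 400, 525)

(234,392,691): 234+392 ≤ 691 → not valid
(23,368,408): 23+368 ≤ 408 → not valid
(64,259,450): 64+259 ≤ 450 → not valid
(221,395,596): 221+395 > 596 → valid
(208,329,362): 208+329 > 362 → valid
(144,400,525): 144+400 > 525 → valid
3 of the 6 triples form a triangle.

3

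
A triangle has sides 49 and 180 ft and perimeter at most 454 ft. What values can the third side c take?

Triangle inequality alone gives 131 < c < 229.
The perimeter condition gives c ≤ 454 − 49 − 180 = 225.
Intersecting the two: 131 < c ≤ 225.

131 < c ≤ 225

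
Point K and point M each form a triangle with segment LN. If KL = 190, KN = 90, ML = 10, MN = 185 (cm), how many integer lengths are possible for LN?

19

From triangle KLN: 100 < LN < 280.
From triangle MLN: 175 < LN < 195.
Intersection: 175 < LN < 195, so integers 176 through 194: 19 values.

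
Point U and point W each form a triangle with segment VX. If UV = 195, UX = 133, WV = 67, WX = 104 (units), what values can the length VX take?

From triangle UVX: |195 − 133| < VX < 195 + 133, i.e. 62 < VX < 328.
From triangle WVX: 37 < VX < 171.
Both must hold, so VX lies in the intersection.

62 < VX < 171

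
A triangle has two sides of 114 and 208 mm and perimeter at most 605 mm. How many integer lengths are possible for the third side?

189

Triangle inequality: 94 < x < 322. Perimeter ≤ 605 gives x ≤ 605 − 114 − 208 = 283.
So 94 < x ≤ 283; integers 95 through 283: 189 values.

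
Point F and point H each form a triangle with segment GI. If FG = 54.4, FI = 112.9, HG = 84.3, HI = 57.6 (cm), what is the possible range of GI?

From triangle FGI: |54.4 − 112.9| < GI < 54.4 + 112.9, i.e. 58.5 < GI < 167.3.
From triangle HGI: 26.7 < GI < 141.9.
Both must hold, so GI lies in the intersection.

58.5 < GI < 141.9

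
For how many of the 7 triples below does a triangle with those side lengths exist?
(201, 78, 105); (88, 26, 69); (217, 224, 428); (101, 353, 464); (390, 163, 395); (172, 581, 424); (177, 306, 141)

(78,105,201): 78+105 ≤ 201 → not valid
(26,69,88): 26+69 > 88 → valid
(217,224,428): 217+224 > 428 → valid
(101,353,464): 101+353 ≤ 464 → not valid
(163,390,395): 163+390 > 395 → valid
(172,424,581): 172+424 > 581 → valid
(141,177,306): 141+177 > 306 → valid
5 of the 7 triples form a triangle.

5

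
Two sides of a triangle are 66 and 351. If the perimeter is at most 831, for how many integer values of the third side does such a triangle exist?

Triangle inequality: 285 < x < 417. Perimeter ≤ 831 gives x ≤ 831 − 66 − 351 = 414.
So 285 < x ≤ 414; integers 286 through 414: 129 values.

129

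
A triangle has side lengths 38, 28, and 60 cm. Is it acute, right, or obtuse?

obtuse

Compare the square of the longest side to the sum of squares of the other two: 28² + 38² = 2228 < 3600 = 60².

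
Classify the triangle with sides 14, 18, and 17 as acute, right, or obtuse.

acute

Compare the square of the longest side to the sum of squares of the other two: 14² + 17² = 485 > 324 = 18².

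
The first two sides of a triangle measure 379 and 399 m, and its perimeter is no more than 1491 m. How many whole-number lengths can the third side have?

693

Triangle inequality: 20 < x < 778. Perimeter ≤ 1491 gives x ≤ 1491 − 379 − 399 = 713.
So 20 < x ≤ 713; integers 21 through 713: 693 values.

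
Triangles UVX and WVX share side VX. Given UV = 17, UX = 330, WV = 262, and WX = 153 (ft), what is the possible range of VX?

313 < VX < 347

From triangle UVX: |17 − 330| < VX < 17 + 330, i.e. 313 < VX < 347.
From triangle WVX: 109 < VX < 415.
Both must hold, so VX lies in the intersection.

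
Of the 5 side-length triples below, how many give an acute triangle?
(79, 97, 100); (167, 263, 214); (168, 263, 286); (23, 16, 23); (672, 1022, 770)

4

(79,97,100): 79²+97² = 15650 > 10000 = 100² → acute
(167,263,214): 167²+214² = 73685 > 69169 = 263² → acute
(168,263,286): 168²+263² = 97393 > 81796 = 286² → acute
(23,16,23): 16²+23² = 785 > 529 = 23² → acute
(672,1022,770): 672²+770² = 1044484 = 1022² → right
4 of the 5 are acute.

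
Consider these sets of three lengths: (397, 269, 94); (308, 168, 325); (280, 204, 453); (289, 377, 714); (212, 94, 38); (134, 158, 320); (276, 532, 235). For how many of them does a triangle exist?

(94,269,397): 94+269 ≤ 397 → not valid
(168,308,325): 168+308 > 325 → valid
(204,280,453): 204+280 > 453 → valid
(289,377,714): 289+377 ≤ 714 → not valid
(38,94,212): 38+94 ≤ 212 → not valid
(134,158,320): 134+158 ≤ 320 → not valid
(235,276,532): 235+276 ≤ 532 → not valid
2 of the 7 triples form a triangle.

2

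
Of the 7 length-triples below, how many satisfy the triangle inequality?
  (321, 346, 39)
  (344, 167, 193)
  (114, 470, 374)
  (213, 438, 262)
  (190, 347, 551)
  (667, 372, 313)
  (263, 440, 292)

(39,321,346): 39+321 > 346 → valid
(167,193,344): 167+193 > 344 → valid
(114,374,470): 114+374 > 470 → valid
(213,262,438): 213+262 > 438 → valid
(190,347,551): 190+347 ≤ 551 → not valid
(313,372,667): 313+372 > 667 → valid
(263,292,440): 263+292 > 440 → valid
6 of the 7 triples form a triangle.

6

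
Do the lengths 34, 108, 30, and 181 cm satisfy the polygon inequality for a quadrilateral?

For a quadrilateral, each side must be shorter than the sum of the others.
Here the longest side is 181, but the remaining 3 sides sum to only 172.

No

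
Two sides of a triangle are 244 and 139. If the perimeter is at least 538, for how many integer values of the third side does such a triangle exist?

Triangle inequality: 105 < x < 383. Perimeter ≥ 538 gives x ≥ 538 − 244 − 139 = 155.
So 155 ≤ x < 383; integers 155 through 382: 228 values.

228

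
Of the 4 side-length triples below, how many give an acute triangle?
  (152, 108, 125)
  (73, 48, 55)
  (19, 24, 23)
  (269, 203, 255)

(152,108,125): 108²+125² = 27289 > 23104 = 152² → acute
(73,48,55): 48²+55² = 5329 = 73² → right
(19,24,23): 19²+23² = 890 > 576 = 24² → acute
(269,203,255): 203²+255² = 106234 > 72361 = 269² → acute
3 of the 4 are acute.

3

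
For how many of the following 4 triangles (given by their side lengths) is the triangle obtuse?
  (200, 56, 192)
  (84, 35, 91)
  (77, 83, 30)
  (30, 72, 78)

(200,56,192): 56²+192² = 40000 = 200² → right
(84,35,91): 35²+84² = 8281 = 91² → right
(77,83,30): 30²+77² = 6829 < 6889 = 83² → obtuse
(30,72,78): 30²+72² = 6084 = 78² → right
1 of the 4 is obtuse.

1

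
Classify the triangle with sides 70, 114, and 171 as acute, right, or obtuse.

obtuse

Compare the square of the longest side to the sum of squares of the other two: 70² + 114² = 17896 < 29241 = 171².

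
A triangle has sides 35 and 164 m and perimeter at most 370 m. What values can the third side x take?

Triangle inequality alone gives 129 < x < 199.
The perimeter condition gives x ≤ 370 − 35 − 164 = 171.
Intersecting the two: 129 < x ≤ 171.

129 < x ≤ 171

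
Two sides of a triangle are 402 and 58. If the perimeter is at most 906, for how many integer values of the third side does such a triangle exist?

Triangle inequality: 344 < x < 460. Perimeter ≤ 906 gives x ≤ 906 − 402 − 58 = 446.
So 344 < x ≤ 446; integers 345 through 446: 102 values.

102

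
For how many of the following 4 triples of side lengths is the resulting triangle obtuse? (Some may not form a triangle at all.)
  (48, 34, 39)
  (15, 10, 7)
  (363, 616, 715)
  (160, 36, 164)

(48,34,39): 34²+39² = 2677 > 2304 = 48² → acute
(15,10,7): 7²+10² = 149 < 225 = 15² → obtuse
(363,616,715): 363²+616² = 511225 = 715² → right
(160,36,164): 36²+160² = 26896 = 164² → right
1 of the 4 is obtuse.

1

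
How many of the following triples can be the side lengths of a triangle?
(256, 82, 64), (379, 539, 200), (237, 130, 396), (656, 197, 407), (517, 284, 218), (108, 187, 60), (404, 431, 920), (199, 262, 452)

2

(64,82,256): 64+82 ≤ 256 → not valid
(200,379,539): 200+379 > 539 → valid
(130,237,396): 130+237 ≤ 396 → not valid
(197,407,656): 197+407 ≤ 656 → not valid
(218,284,517): 218+284 ≤ 517 → not valid
(60,108,187): 60+108 ≤ 187 → not valid
(404,431,920): 404+431 ≤ 920 → not valid
(199,262,452): 199+262 > 452 → valid
2 of the 8 triples form a triangle.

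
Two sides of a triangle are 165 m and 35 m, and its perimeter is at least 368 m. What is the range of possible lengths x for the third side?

168 ≤ x < 200

Triangle inequality alone gives 130 < x < 200.
The perimeter condition gives x ≥ 368 − 165 − 35 = 168.
Intersecting the two: 168 ≤ x < 200.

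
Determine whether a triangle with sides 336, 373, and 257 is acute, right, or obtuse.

Compare the square of the longest side to the sum of squares of the other two: 257² + 336² = 178945 > 139129 = 373².

acute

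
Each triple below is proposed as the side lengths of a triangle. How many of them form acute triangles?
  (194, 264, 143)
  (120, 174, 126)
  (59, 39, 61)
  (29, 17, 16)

1

(194,264,143): 143²+194² = 58085 < 69696 = 264² → obtuse
(120,174,126): 120²+126² = 30276 = 174² → right
(59,39,61): 39²+59² = 5002 > 3721 = 61² → acute
(29,17,16): 16²+17² = 545 < 841 = 29² → obtuse
1 of the 4 is acute.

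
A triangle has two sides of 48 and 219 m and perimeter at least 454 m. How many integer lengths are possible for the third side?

Triangle inequality: 171 < x < 267. Perimeter ≥ 454 gives x ≥ 454 − 48 − 219 = 187.
So 187 ≤ x < 267; integers 187 through 266: 80 values.

80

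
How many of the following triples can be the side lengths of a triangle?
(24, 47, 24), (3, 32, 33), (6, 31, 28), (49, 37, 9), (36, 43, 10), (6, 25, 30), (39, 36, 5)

(24,24,47): 24+24 > 47 → valid
(3,32,33): 3+32 > 33 → valid
(6,28,31): 6+28 > 31 → valid
(9,37,49): 9+37 ≤ 49 → not valid
(10,36,43): 10+36 > 43 → valid
(6,25,30): 6+25 > 30 → valid
(5,36,39): 5+36 > 39 → valid
6 of the 7 triples form a triangle.

6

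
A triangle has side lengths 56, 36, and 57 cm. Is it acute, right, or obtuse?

Compare the square of the longest side to the sum of squares of the other two: 36² + 56² = 4432 > 3249 = 57².

acute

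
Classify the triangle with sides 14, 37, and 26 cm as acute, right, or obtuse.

obtuse

Compare the square of the longest side to the sum of squares of the other two: 14² + 26² = 872 < 1369 = 37².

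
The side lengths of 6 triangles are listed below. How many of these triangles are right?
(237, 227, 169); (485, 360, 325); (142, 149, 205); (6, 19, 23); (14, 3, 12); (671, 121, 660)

(237,227,169): 169²+227² = 80090 > 56169 = 237² → acute
(485,360,325): 325²+360² = 235225 = 485² → right
(142,149,205): 142²+149² = 42365 > 42025 = 205² → acute
(6,19,23): 6²+19² = 397 < 529 = 23² → obtuse
(14,3,12): 3²+12² = 153 < 196 = 14² → obtuse
(671,121,660): 121²+660² = 450241 = 671² → right
2 of the 6 are right.

2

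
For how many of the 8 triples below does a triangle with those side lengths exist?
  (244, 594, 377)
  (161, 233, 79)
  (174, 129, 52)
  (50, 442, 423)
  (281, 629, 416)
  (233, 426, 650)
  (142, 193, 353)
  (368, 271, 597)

7

(244,377,594): 244+377 > 594 → valid
(79,161,233): 79+161 > 233 → valid
(52,129,174): 52+129 > 174 → valid
(50,423,442): 50+423 > 442 → valid
(281,416,629): 281+416 > 629 → valid
(233,426,650): 233+426 > 650 → valid
(142,193,353): 142+193 ≤ 353 → not valid
(271,368,597): 271+368 > 597 → valid
7 of the 8 triples form a triangle.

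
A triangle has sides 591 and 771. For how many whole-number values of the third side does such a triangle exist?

The third side lies in the open interval (180, 1362).
Integers from 181 to 1361 inclusive: 1361 − 181 + 1 = 1181.

1181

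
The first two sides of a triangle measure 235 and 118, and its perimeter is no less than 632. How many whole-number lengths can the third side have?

Triangle inequality: 117 < x < 353. Perimeter ≥ 632 gives x ≥ 632 − 235 − 118 = 279.
So 279 ≤ x < 353; integers 279 through 352: 74 values.

74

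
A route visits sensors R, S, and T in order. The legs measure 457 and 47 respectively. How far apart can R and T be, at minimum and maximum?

410 ≤ RT ≤ 504

By the triangle inequality, |457 − 47| ≤ RT ≤ 457 + 47.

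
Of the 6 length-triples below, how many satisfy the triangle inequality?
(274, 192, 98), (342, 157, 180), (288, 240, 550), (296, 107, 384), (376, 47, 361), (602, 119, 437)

(98,192,274): 98+192 > 274 → valid
(157,180,342): 157+180 ≤ 342 → not valid
(240,288,550): 240+288 ≤ 550 → not valid
(107,296,384): 107+296 > 384 → valid
(47,361,376): 47+361 > 376 → valid
(119,437,602): 119+437 ≤ 602 → not valid
3 of the 6 triples form a triangle.

3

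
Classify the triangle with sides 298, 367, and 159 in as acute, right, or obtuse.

obtuse

Compare the square of the longest side to the sum of squares of the other two: 159² + 298² = 114085 < 134689 = 367².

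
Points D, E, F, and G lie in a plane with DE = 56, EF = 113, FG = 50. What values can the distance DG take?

7 ≤ DG ≤ 219

The maximum is all hops collinear in one direction: 56 + 113 + 50 = 219.
The longest hop is 113; the others sum to 106. Folding the others back against it leaves at least 113 − 106 = 7.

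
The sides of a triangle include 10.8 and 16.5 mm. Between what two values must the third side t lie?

By the triangle inequality, t must be less than 10.8 + 16.5 = 27.3 and greater than |10.8 − 16.5| = 5.7.

5.7 < t < 27.3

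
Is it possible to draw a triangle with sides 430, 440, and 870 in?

The two shorter sides sum to 870, exactly equal to the longest side 870.
That gives only a degenerate (flat) triangle — the inequality must be strict.

No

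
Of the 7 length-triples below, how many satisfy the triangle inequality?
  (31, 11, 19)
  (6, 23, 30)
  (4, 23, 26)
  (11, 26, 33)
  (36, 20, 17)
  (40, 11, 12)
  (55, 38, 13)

3

(11,19,31): 11+19 ≤ 31 → not valid
(6,23,30): 6+23 ≤ 30 → not valid
(4,23,26): 4+23 > 26 → valid
(11,26,33): 11+26 > 33 → valid
(17,20,36): 17+20 > 36 → valid
(11,12,40): 11+12 ≤ 40 → not valid
(13,38,55): 13+38 ≤ 55 → not valid
3 of the 7 triples form a triangle.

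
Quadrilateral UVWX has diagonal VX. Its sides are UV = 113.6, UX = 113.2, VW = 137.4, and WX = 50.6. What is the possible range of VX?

86.8 < VX < 188.0

From triangle UVX: |113.6 − 113.2| < VX < 113.6 + 113.2, i.e. 0.4 < VX < 226.8.
From triangle WVX: 86.8 < VX < 188.0.
Both must hold, so VX lies in the intersection.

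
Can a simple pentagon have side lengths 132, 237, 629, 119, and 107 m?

For a pentagon, each side must be shorter than the sum of the others.
Here the longest side is 629, but the remaining 4 sides sum to only 595.

No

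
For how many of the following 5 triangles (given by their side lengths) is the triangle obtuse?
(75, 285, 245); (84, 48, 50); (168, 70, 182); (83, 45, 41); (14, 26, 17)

4

(75,285,245): 75²+245² = 65650 < 81225 = 285² → obtuse
(84,48,50): 48²+50² = 4804 < 7056 = 84² → obtuse
(168,70,182): 70²+168² = 33124 = 182² → right
(83,45,41): 41²+45² = 3706 < 6889 = 83² → obtuse
(14,26,17): 14²+17² = 485 < 676 = 26² → obtuse
4 of the 5 are obtuse.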